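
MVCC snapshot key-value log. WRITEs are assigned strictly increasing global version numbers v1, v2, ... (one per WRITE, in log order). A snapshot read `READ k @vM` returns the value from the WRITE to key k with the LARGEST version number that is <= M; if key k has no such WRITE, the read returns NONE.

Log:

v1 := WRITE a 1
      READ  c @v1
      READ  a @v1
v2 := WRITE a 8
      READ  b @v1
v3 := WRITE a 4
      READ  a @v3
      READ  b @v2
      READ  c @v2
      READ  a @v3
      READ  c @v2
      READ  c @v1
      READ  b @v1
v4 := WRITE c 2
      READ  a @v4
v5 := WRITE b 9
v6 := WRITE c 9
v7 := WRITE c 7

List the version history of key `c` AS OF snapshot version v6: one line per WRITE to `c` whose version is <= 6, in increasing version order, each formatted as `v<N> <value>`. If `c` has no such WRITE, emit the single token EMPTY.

Answer: v4 2
v6 9

Derivation:
Scan writes for key=c with version <= 6:
  v1 WRITE a 1 -> skip
  v2 WRITE a 8 -> skip
  v3 WRITE a 4 -> skip
  v4 WRITE c 2 -> keep
  v5 WRITE b 9 -> skip
  v6 WRITE c 9 -> keep
  v7 WRITE c 7 -> drop (> snap)
Collected: [(4, 2), (6, 9)]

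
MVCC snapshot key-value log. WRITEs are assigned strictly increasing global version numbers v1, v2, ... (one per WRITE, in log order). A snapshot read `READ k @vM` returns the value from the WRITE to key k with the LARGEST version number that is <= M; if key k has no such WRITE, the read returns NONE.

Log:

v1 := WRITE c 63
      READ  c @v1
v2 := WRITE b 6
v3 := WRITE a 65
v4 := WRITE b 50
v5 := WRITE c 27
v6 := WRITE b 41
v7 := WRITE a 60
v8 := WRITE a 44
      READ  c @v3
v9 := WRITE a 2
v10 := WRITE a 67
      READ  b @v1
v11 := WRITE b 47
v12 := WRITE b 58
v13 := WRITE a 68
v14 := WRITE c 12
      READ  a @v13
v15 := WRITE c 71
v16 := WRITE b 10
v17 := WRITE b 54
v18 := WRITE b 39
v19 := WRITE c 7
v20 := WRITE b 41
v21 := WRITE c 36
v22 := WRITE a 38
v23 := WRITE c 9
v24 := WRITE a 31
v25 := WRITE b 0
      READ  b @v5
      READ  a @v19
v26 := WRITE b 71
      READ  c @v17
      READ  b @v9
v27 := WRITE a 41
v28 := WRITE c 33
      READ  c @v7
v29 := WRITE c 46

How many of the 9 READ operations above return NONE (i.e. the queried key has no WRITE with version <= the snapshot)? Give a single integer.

Answer: 1

Derivation:
v1: WRITE c=63  (c history now [(1, 63)])
READ c @v1: history=[(1, 63)] -> pick v1 -> 63
v2: WRITE b=6  (b history now [(2, 6)])
v3: WRITE a=65  (a history now [(3, 65)])
v4: WRITE b=50  (b history now [(2, 6), (4, 50)])
v5: WRITE c=27  (c history now [(1, 63), (5, 27)])
v6: WRITE b=41  (b history now [(2, 6), (4, 50), (6, 41)])
v7: WRITE a=60  (a history now [(3, 65), (7, 60)])
v8: WRITE a=44  (a history now [(3, 65), (7, 60), (8, 44)])
READ c @v3: history=[(1, 63), (5, 27)] -> pick v1 -> 63
v9: WRITE a=2  (a history now [(3, 65), (7, 60), (8, 44), (9, 2)])
v10: WRITE a=67  (a history now [(3, 65), (7, 60), (8, 44), (9, 2), (10, 67)])
READ b @v1: history=[(2, 6), (4, 50), (6, 41)] -> no version <= 1 -> NONE
v11: WRITE b=47  (b history now [(2, 6), (4, 50), (6, 41), (11, 47)])
v12: WRITE b=58  (b history now [(2, 6), (4, 50), (6, 41), (11, 47), (12, 58)])
v13: WRITE a=68  (a history now [(3, 65), (7, 60), (8, 44), (9, 2), (10, 67), (13, 68)])
v14: WRITE c=12  (c history now [(1, 63), (5, 27), (14, 12)])
READ a @v13: history=[(3, 65), (7, 60), (8, 44), (9, 2), (10, 67), (13, 68)] -> pick v13 -> 68
v15: WRITE c=71  (c history now [(1, 63), (5, 27), (14, 12), (15, 71)])
v16: WRITE b=10  (b history now [(2, 6), (4, 50), (6, 41), (11, 47), (12, 58), (16, 10)])
v17: WRITE b=54  (b history now [(2, 6), (4, 50), (6, 41), (11, 47), (12, 58), (16, 10), (17, 54)])
v18: WRITE b=39  (b history now [(2, 6), (4, 50), (6, 41), (11, 47), (12, 58), (16, 10), (17, 54), (18, 39)])
v19: WRITE c=7  (c history now [(1, 63), (5, 27), (14, 12), (15, 71), (19, 7)])
v20: WRITE b=41  (b history now [(2, 6), (4, 50), (6, 41), (11, 47), (12, 58), (16, 10), (17, 54), (18, 39), (20, 41)])
v21: WRITE c=36  (c history now [(1, 63), (5, 27), (14, 12), (15, 71), (19, 7), (21, 36)])
v22: WRITE a=38  (a history now [(3, 65), (7, 60), (8, 44), (9, 2), (10, 67), (13, 68), (22, 38)])
v23: WRITE c=9  (c history now [(1, 63), (5, 27), (14, 12), (15, 71), (19, 7), (21, 36), (23, 9)])
v24: WRITE a=31  (a history now [(3, 65), (7, 60), (8, 44), (9, 2), (10, 67), (13, 68), (22, 38), (24, 31)])
v25: WRITE b=0  (b history now [(2, 6), (4, 50), (6, 41), (11, 47), (12, 58), (16, 10), (17, 54), (18, 39), (20, 41), (25, 0)])
READ b @v5: history=[(2, 6), (4, 50), (6, 41), (11, 47), (12, 58), (16, 10), (17, 54), (18, 39), (20, 41), (25, 0)] -> pick v4 -> 50
READ a @v19: history=[(3, 65), (7, 60), (8, 44), (9, 2), (10, 67), (13, 68), (22, 38), (24, 31)] -> pick v13 -> 68
v26: WRITE b=71  (b history now [(2, 6), (4, 50), (6, 41), (11, 47), (12, 58), (16, 10), (17, 54), (18, 39), (20, 41), (25, 0), (26, 71)])
READ c @v17: history=[(1, 63), (5, 27), (14, 12), (15, 71), (19, 7), (21, 36), (23, 9)] -> pick v15 -> 71
READ b @v9: history=[(2, 6), (4, 50), (6, 41), (11, 47), (12, 58), (16, 10), (17, 54), (18, 39), (20, 41), (25, 0), (26, 71)] -> pick v6 -> 41
v27: WRITE a=41  (a history now [(3, 65), (7, 60), (8, 44), (9, 2), (10, 67), (13, 68), (22, 38), (24, 31), (27, 41)])
v28: WRITE c=33  (c history now [(1, 63), (5, 27), (14, 12), (15, 71), (19, 7), (21, 36), (23, 9), (28, 33)])
READ c @v7: history=[(1, 63), (5, 27), (14, 12), (15, 71), (19, 7), (21, 36), (23, 9), (28, 33)] -> pick v5 -> 27
v29: WRITE c=46  (c history now [(1, 63), (5, 27), (14, 12), (15, 71), (19, 7), (21, 36), (23, 9), (28, 33), (29, 46)])
Read results in order: ['63', '63', 'NONE', '68', '50', '68', '71', '41', '27']
NONE count = 1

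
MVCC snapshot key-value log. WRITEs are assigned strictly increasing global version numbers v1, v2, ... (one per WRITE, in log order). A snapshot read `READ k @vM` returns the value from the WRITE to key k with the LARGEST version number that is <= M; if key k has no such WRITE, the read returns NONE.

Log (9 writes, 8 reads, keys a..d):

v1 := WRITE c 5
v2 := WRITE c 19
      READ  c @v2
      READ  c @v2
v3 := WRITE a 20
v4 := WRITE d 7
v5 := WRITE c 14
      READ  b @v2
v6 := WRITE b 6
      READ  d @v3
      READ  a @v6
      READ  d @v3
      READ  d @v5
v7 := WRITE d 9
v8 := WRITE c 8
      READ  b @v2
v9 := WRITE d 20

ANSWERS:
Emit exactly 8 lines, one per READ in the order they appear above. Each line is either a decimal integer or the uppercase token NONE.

v1: WRITE c=5  (c history now [(1, 5)])
v2: WRITE c=19  (c history now [(1, 5), (2, 19)])
READ c @v2: history=[(1, 5), (2, 19)] -> pick v2 -> 19
READ c @v2: history=[(1, 5), (2, 19)] -> pick v2 -> 19
v3: WRITE a=20  (a history now [(3, 20)])
v4: WRITE d=7  (d history now [(4, 7)])
v5: WRITE c=14  (c history now [(1, 5), (2, 19), (5, 14)])
READ b @v2: history=[] -> no version <= 2 -> NONE
v6: WRITE b=6  (b history now [(6, 6)])
READ d @v3: history=[(4, 7)] -> no version <= 3 -> NONE
READ a @v6: history=[(3, 20)] -> pick v3 -> 20
READ d @v3: history=[(4, 7)] -> no version <= 3 -> NONE
READ d @v5: history=[(4, 7)] -> pick v4 -> 7
v7: WRITE d=9  (d history now [(4, 7), (7, 9)])
v8: WRITE c=8  (c history now [(1, 5), (2, 19), (5, 14), (8, 8)])
READ b @v2: history=[(6, 6)] -> no version <= 2 -> NONE
v9: WRITE d=20  (d history now [(4, 7), (7, 9), (9, 20)])

Answer: 19
19
NONE
NONE
20
NONE
7
NONE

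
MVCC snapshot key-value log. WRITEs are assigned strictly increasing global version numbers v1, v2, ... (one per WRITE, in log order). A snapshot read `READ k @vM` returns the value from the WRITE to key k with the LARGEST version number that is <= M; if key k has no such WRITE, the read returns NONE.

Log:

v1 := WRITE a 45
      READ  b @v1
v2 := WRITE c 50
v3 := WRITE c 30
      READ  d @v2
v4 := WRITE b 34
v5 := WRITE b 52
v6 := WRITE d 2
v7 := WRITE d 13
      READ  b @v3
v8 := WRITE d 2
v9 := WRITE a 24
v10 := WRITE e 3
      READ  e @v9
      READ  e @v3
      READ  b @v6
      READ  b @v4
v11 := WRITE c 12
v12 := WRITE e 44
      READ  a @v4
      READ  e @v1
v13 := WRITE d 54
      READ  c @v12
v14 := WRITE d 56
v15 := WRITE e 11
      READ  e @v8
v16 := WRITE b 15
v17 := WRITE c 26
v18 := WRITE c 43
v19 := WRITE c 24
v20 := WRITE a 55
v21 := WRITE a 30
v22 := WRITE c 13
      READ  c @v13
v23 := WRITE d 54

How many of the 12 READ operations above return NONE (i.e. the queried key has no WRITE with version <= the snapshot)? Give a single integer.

v1: WRITE a=45  (a history now [(1, 45)])
READ b @v1: history=[] -> no version <= 1 -> NONE
v2: WRITE c=50  (c history now [(2, 50)])
v3: WRITE c=30  (c history now [(2, 50), (3, 30)])
READ d @v2: history=[] -> no version <= 2 -> NONE
v4: WRITE b=34  (b history now [(4, 34)])
v5: WRITE b=52  (b history now [(4, 34), (5, 52)])
v6: WRITE d=2  (d history now [(6, 2)])
v7: WRITE d=13  (d history now [(6, 2), (7, 13)])
READ b @v3: history=[(4, 34), (5, 52)] -> no version <= 3 -> NONE
v8: WRITE d=2  (d history now [(6, 2), (7, 13), (8, 2)])
v9: WRITE a=24  (a history now [(1, 45), (9, 24)])
v10: WRITE e=3  (e history now [(10, 3)])
READ e @v9: history=[(10, 3)] -> no version <= 9 -> NONE
READ e @v3: history=[(10, 3)] -> no version <= 3 -> NONE
READ b @v6: history=[(4, 34), (5, 52)] -> pick v5 -> 52
READ b @v4: history=[(4, 34), (5, 52)] -> pick v4 -> 34
v11: WRITE c=12  (c history now [(2, 50), (3, 30), (11, 12)])
v12: WRITE e=44  (e history now [(10, 3), (12, 44)])
READ a @v4: history=[(1, 45), (9, 24)] -> pick v1 -> 45
READ e @v1: history=[(10, 3), (12, 44)] -> no version <= 1 -> NONE
v13: WRITE d=54  (d history now [(6, 2), (7, 13), (8, 2), (13, 54)])
READ c @v12: history=[(2, 50), (3, 30), (11, 12)] -> pick v11 -> 12
v14: WRITE d=56  (d history now [(6, 2), (7, 13), (8, 2), (13, 54), (14, 56)])
v15: WRITE e=11  (e history now [(10, 3), (12, 44), (15, 11)])
READ e @v8: history=[(10, 3), (12, 44), (15, 11)] -> no version <= 8 -> NONE
v16: WRITE b=15  (b history now [(4, 34), (5, 52), (16, 15)])
v17: WRITE c=26  (c history now [(2, 50), (3, 30), (11, 12), (17, 26)])
v18: WRITE c=43  (c history now [(2, 50), (3, 30), (11, 12), (17, 26), (18, 43)])
v19: WRITE c=24  (c history now [(2, 50), (3, 30), (11, 12), (17, 26), (18, 43), (19, 24)])
v20: WRITE a=55  (a history now [(1, 45), (9, 24), (20, 55)])
v21: WRITE a=30  (a history now [(1, 45), (9, 24), (20, 55), (21, 30)])
v22: WRITE c=13  (c history now [(2, 50), (3, 30), (11, 12), (17, 26), (18, 43), (19, 24), (22, 13)])
READ c @v13: history=[(2, 50), (3, 30), (11, 12), (17, 26), (18, 43), (19, 24), (22, 13)] -> pick v11 -> 12
v23: WRITE d=54  (d history now [(6, 2), (7, 13), (8, 2), (13, 54), (14, 56), (23, 54)])
Read results in order: ['NONE', 'NONE', 'NONE', 'NONE', 'NONE', '52', '34', '45', 'NONE', '12', 'NONE', '12']
NONE count = 7

Answer: 7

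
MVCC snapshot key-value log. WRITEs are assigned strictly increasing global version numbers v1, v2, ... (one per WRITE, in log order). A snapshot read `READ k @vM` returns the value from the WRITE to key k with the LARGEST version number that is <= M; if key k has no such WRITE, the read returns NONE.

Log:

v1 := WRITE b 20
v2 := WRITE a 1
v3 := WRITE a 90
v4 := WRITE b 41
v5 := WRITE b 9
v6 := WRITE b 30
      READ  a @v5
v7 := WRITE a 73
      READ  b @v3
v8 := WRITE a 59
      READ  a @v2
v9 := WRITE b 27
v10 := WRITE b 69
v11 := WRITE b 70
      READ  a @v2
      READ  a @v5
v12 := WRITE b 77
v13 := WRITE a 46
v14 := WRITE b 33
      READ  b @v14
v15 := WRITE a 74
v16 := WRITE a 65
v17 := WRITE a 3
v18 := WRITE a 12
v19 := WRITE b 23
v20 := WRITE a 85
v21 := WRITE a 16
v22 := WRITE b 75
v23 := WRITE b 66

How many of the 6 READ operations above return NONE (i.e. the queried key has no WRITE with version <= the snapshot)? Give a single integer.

v1: WRITE b=20  (b history now [(1, 20)])
v2: WRITE a=1  (a history now [(2, 1)])
v3: WRITE a=90  (a history now [(2, 1), (3, 90)])
v4: WRITE b=41  (b history now [(1, 20), (4, 41)])
v5: WRITE b=9  (b history now [(1, 20), (4, 41), (5, 9)])
v6: WRITE b=30  (b history now [(1, 20), (4, 41), (5, 9), (6, 30)])
READ a @v5: history=[(2, 1), (3, 90)] -> pick v3 -> 90
v7: WRITE a=73  (a history now [(2, 1), (3, 90), (7, 73)])
READ b @v3: history=[(1, 20), (4, 41), (5, 9), (6, 30)] -> pick v1 -> 20
v8: WRITE a=59  (a history now [(2, 1), (3, 90), (7, 73), (8, 59)])
READ a @v2: history=[(2, 1), (3, 90), (7, 73), (8, 59)] -> pick v2 -> 1
v9: WRITE b=27  (b history now [(1, 20), (4, 41), (5, 9), (6, 30), (9, 27)])
v10: WRITE b=69  (b history now [(1, 20), (4, 41), (5, 9), (6, 30), (9, 27), (10, 69)])
v11: WRITE b=70  (b history now [(1, 20), (4, 41), (5, 9), (6, 30), (9, 27), (10, 69), (11, 70)])
READ a @v2: history=[(2, 1), (3, 90), (7, 73), (8, 59)] -> pick v2 -> 1
READ a @v5: history=[(2, 1), (3, 90), (7, 73), (8, 59)] -> pick v3 -> 90
v12: WRITE b=77  (b history now [(1, 20), (4, 41), (5, 9), (6, 30), (9, 27), (10, 69), (11, 70), (12, 77)])
v13: WRITE a=46  (a history now [(2, 1), (3, 90), (7, 73), (8, 59), (13, 46)])
v14: WRITE b=33  (b history now [(1, 20), (4, 41), (5, 9), (6, 30), (9, 27), (10, 69), (11, 70), (12, 77), (14, 33)])
READ b @v14: history=[(1, 20), (4, 41), (5, 9), (6, 30), (9, 27), (10, 69), (11, 70), (12, 77), (14, 33)] -> pick v14 -> 33
v15: WRITE a=74  (a history now [(2, 1), (3, 90), (7, 73), (8, 59), (13, 46), (15, 74)])
v16: WRITE a=65  (a history now [(2, 1), (3, 90), (7, 73), (8, 59), (13, 46), (15, 74), (16, 65)])
v17: WRITE a=3  (a history now [(2, 1), (3, 90), (7, 73), (8, 59), (13, 46), (15, 74), (16, 65), (17, 3)])
v18: WRITE a=12  (a history now [(2, 1), (3, 90), (7, 73), (8, 59), (13, 46), (15, 74), (16, 65), (17, 3), (18, 12)])
v19: WRITE b=23  (b history now [(1, 20), (4, 41), (5, 9), (6, 30), (9, 27), (10, 69), (11, 70), (12, 77), (14, 33), (19, 23)])
v20: WRITE a=85  (a history now [(2, 1), (3, 90), (7, 73), (8, 59), (13, 46), (15, 74), (16, 65), (17, 3), (18, 12), (20, 85)])
v21: WRITE a=16  (a history now [(2, 1), (3, 90), (7, 73), (8, 59), (13, 46), (15, 74), (16, 65), (17, 3), (18, 12), (20, 85), (21, 16)])
v22: WRITE b=75  (b history now [(1, 20), (4, 41), (5, 9), (6, 30), (9, 27), (10, 69), (11, 70), (12, 77), (14, 33), (19, 23), (22, 75)])
v23: WRITE b=66  (b history now [(1, 20), (4, 41), (5, 9), (6, 30), (9, 27), (10, 69), (11, 70), (12, 77), (14, 33), (19, 23), (22, 75), (23, 66)])
Read results in order: ['90', '20', '1', '1', '90', '33']
NONE count = 0

Answer: 0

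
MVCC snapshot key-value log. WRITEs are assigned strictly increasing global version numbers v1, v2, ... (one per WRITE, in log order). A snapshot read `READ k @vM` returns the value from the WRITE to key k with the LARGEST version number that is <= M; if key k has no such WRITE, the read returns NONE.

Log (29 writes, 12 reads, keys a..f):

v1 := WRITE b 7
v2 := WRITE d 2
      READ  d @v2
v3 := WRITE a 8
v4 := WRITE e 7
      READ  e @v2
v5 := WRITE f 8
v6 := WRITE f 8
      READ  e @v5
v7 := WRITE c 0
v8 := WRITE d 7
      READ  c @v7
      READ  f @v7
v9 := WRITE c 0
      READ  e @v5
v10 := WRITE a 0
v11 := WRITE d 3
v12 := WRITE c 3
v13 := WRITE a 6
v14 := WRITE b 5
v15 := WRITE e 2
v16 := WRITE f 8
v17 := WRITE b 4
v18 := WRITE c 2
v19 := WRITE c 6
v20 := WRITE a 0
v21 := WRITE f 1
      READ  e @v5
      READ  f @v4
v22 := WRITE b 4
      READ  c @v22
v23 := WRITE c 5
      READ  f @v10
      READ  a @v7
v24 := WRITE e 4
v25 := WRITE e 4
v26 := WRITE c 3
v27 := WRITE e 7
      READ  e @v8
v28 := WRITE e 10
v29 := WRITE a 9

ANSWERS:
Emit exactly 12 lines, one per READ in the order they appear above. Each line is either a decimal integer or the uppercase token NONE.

v1: WRITE b=7  (b history now [(1, 7)])
v2: WRITE d=2  (d history now [(2, 2)])
READ d @v2: history=[(2, 2)] -> pick v2 -> 2
v3: WRITE a=8  (a history now [(3, 8)])
v4: WRITE e=7  (e history now [(4, 7)])
READ e @v2: history=[(4, 7)] -> no version <= 2 -> NONE
v5: WRITE f=8  (f history now [(5, 8)])
v6: WRITE f=8  (f history now [(5, 8), (6, 8)])
READ e @v5: history=[(4, 7)] -> pick v4 -> 7
v7: WRITE c=0  (c history now [(7, 0)])
v8: WRITE d=7  (d history now [(2, 2), (8, 7)])
READ c @v7: history=[(7, 0)] -> pick v7 -> 0
READ f @v7: history=[(5, 8), (6, 8)] -> pick v6 -> 8
v9: WRITE c=0  (c history now [(7, 0), (9, 0)])
READ e @v5: history=[(4, 7)] -> pick v4 -> 7
v10: WRITE a=0  (a history now [(3, 8), (10, 0)])
v11: WRITE d=3  (d history now [(2, 2), (8, 7), (11, 3)])
v12: WRITE c=3  (c history now [(7, 0), (9, 0), (12, 3)])
v13: WRITE a=6  (a history now [(3, 8), (10, 0), (13, 6)])
v14: WRITE b=5  (b history now [(1, 7), (14, 5)])
v15: WRITE e=2  (e history now [(4, 7), (15, 2)])
v16: WRITE f=8  (f history now [(5, 8), (6, 8), (16, 8)])
v17: WRITE b=4  (b history now [(1, 7), (14, 5), (17, 4)])
v18: WRITE c=2  (c history now [(7, 0), (9, 0), (12, 3), (18, 2)])
v19: WRITE c=6  (c history now [(7, 0), (9, 0), (12, 3), (18, 2), (19, 6)])
v20: WRITE a=0  (a history now [(3, 8), (10, 0), (13, 6), (20, 0)])
v21: WRITE f=1  (f history now [(5, 8), (6, 8), (16, 8), (21, 1)])
READ e @v5: history=[(4, 7), (15, 2)] -> pick v4 -> 7
READ f @v4: history=[(5, 8), (6, 8), (16, 8), (21, 1)] -> no version <= 4 -> NONE
v22: WRITE b=4  (b history now [(1, 7), (14, 5), (17, 4), (22, 4)])
READ c @v22: history=[(7, 0), (9, 0), (12, 3), (18, 2), (19, 6)] -> pick v19 -> 6
v23: WRITE c=5  (c history now [(7, 0), (9, 0), (12, 3), (18, 2), (19, 6), (23, 5)])
READ f @v10: history=[(5, 8), (6, 8), (16, 8), (21, 1)] -> pick v6 -> 8
READ a @v7: history=[(3, 8), (10, 0), (13, 6), (20, 0)] -> pick v3 -> 8
v24: WRITE e=4  (e history now [(4, 7), (15, 2), (24, 4)])
v25: WRITE e=4  (e history now [(4, 7), (15, 2), (24, 4), (25, 4)])
v26: WRITE c=3  (c history now [(7, 0), (9, 0), (12, 3), (18, 2), (19, 6), (23, 5), (26, 3)])
v27: WRITE e=7  (e history now [(4, 7), (15, 2), (24, 4), (25, 4), (27, 7)])
READ e @v8: history=[(4, 7), (15, 2), (24, 4), (25, 4), (27, 7)] -> pick v4 -> 7
v28: WRITE e=10  (e history now [(4, 7), (15, 2), (24, 4), (25, 4), (27, 7), (28, 10)])
v29: WRITE a=9  (a history now [(3, 8), (10, 0), (13, 6), (20, 0), (29, 9)])

Answer: 2
NONE
7
0
8
7
7
NONE
6
8
8
7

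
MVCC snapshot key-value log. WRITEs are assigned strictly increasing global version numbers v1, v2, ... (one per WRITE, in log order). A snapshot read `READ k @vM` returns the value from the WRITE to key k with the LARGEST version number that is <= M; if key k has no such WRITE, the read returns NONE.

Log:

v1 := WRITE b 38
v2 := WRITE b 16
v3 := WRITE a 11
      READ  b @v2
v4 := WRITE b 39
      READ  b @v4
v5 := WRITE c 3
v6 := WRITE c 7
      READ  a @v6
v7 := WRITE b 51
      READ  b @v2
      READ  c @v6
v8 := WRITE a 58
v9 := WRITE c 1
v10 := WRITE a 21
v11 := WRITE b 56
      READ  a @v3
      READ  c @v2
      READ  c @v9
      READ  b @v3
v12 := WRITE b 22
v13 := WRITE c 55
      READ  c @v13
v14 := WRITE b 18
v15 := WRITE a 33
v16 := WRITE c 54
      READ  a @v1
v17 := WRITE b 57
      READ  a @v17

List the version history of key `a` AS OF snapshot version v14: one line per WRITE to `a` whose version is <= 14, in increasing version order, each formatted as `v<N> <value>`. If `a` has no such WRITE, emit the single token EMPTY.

Answer: v3 11
v8 58
v10 21

Derivation:
Scan writes for key=a with version <= 14:
  v1 WRITE b 38 -> skip
  v2 WRITE b 16 -> skip
  v3 WRITE a 11 -> keep
  v4 WRITE b 39 -> skip
  v5 WRITE c 3 -> skip
  v6 WRITE c 7 -> skip
  v7 WRITE b 51 -> skip
  v8 WRITE a 58 -> keep
  v9 WRITE c 1 -> skip
  v10 WRITE a 21 -> keep
  v11 WRITE b 56 -> skip
  v12 WRITE b 22 -> skip
  v13 WRITE c 55 -> skip
  v14 WRITE b 18 -> skip
  v15 WRITE a 33 -> drop (> snap)
  v16 WRITE c 54 -> skip
  v17 WRITE b 57 -> skip
Collected: [(3, 11), (8, 58), (10, 21)]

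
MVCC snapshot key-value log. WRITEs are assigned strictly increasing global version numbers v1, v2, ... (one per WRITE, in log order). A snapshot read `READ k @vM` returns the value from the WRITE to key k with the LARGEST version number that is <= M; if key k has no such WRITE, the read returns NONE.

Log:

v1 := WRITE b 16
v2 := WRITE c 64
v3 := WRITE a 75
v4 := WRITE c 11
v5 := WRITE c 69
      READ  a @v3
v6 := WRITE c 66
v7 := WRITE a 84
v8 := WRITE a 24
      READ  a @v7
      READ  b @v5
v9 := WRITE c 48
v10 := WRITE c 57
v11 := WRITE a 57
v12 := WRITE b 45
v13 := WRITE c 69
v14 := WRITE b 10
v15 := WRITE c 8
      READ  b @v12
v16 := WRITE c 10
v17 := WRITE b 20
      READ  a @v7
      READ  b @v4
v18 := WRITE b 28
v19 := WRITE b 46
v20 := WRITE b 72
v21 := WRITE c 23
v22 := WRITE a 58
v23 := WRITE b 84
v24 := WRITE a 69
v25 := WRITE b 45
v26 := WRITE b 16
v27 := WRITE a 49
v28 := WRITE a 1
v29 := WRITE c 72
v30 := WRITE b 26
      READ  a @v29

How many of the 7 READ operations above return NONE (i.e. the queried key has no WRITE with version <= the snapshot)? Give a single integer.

Answer: 0

Derivation:
v1: WRITE b=16  (b history now [(1, 16)])
v2: WRITE c=64  (c history now [(2, 64)])
v3: WRITE a=75  (a history now [(3, 75)])
v4: WRITE c=11  (c history now [(2, 64), (4, 11)])
v5: WRITE c=69  (c history now [(2, 64), (4, 11), (5, 69)])
READ a @v3: history=[(3, 75)] -> pick v3 -> 75
v6: WRITE c=66  (c history now [(2, 64), (4, 11), (5, 69), (6, 66)])
v7: WRITE a=84  (a history now [(3, 75), (7, 84)])
v8: WRITE a=24  (a history now [(3, 75), (7, 84), (8, 24)])
READ a @v7: history=[(3, 75), (7, 84), (8, 24)] -> pick v7 -> 84
READ b @v5: history=[(1, 16)] -> pick v1 -> 16
v9: WRITE c=48  (c history now [(2, 64), (4, 11), (5, 69), (6, 66), (9, 48)])
v10: WRITE c=57  (c history now [(2, 64), (4, 11), (5, 69), (6, 66), (9, 48), (10, 57)])
v11: WRITE a=57  (a history now [(3, 75), (7, 84), (8, 24), (11, 57)])
v12: WRITE b=45  (b history now [(1, 16), (12, 45)])
v13: WRITE c=69  (c history now [(2, 64), (4, 11), (5, 69), (6, 66), (9, 48), (10, 57), (13, 69)])
v14: WRITE b=10  (b history now [(1, 16), (12, 45), (14, 10)])
v15: WRITE c=8  (c history now [(2, 64), (4, 11), (5, 69), (6, 66), (9, 48), (10, 57), (13, 69), (15, 8)])
READ b @v12: history=[(1, 16), (12, 45), (14, 10)] -> pick v12 -> 45
v16: WRITE c=10  (c history now [(2, 64), (4, 11), (5, 69), (6, 66), (9, 48), (10, 57), (13, 69), (15, 8), (16, 10)])
v17: WRITE b=20  (b history now [(1, 16), (12, 45), (14, 10), (17, 20)])
READ a @v7: history=[(3, 75), (7, 84), (8, 24), (11, 57)] -> pick v7 -> 84
READ b @v4: history=[(1, 16), (12, 45), (14, 10), (17, 20)] -> pick v1 -> 16
v18: WRITE b=28  (b history now [(1, 16), (12, 45), (14, 10), (17, 20), (18, 28)])
v19: WRITE b=46  (b history now [(1, 16), (12, 45), (14, 10), (17, 20), (18, 28), (19, 46)])
v20: WRITE b=72  (b history now [(1, 16), (12, 45), (14, 10), (17, 20), (18, 28), (19, 46), (20, 72)])
v21: WRITE c=23  (c history now [(2, 64), (4, 11), (5, 69), (6, 66), (9, 48), (10, 57), (13, 69), (15, 8), (16, 10), (21, 23)])
v22: WRITE a=58  (a history now [(3, 75), (7, 84), (8, 24), (11, 57), (22, 58)])
v23: WRITE b=84  (b history now [(1, 16), (12, 45), (14, 10), (17, 20), (18, 28), (19, 46), (20, 72), (23, 84)])
v24: WRITE a=69  (a history now [(3, 75), (7, 84), (8, 24), (11, 57), (22, 58), (24, 69)])
v25: WRITE b=45  (b history now [(1, 16), (12, 45), (14, 10), (17, 20), (18, 28), (19, 46), (20, 72), (23, 84), (25, 45)])
v26: WRITE b=16  (b history now [(1, 16), (12, 45), (14, 10), (17, 20), (18, 28), (19, 46), (20, 72), (23, 84), (25, 45), (26, 16)])
v27: WRITE a=49  (a history now [(3, 75), (7, 84), (8, 24), (11, 57), (22, 58), (24, 69), (27, 49)])
v28: WRITE a=1  (a history now [(3, 75), (7, 84), (8, 24), (11, 57), (22, 58), (24, 69), (27, 49), (28, 1)])
v29: WRITE c=72  (c history now [(2, 64), (4, 11), (5, 69), (6, 66), (9, 48), (10, 57), (13, 69), (15, 8), (16, 10), (21, 23), (29, 72)])
v30: WRITE b=26  (b history now [(1, 16), (12, 45), (14, 10), (17, 20), (18, 28), (19, 46), (20, 72), (23, 84), (25, 45), (26, 16), (30, 26)])
READ a @v29: history=[(3, 75), (7, 84), (8, 24), (11, 57), (22, 58), (24, 69), (27, 49), (28, 1)] -> pick v28 -> 1
Read results in order: ['75', '84', '16', '45', '84', '16', '1']
NONE count = 0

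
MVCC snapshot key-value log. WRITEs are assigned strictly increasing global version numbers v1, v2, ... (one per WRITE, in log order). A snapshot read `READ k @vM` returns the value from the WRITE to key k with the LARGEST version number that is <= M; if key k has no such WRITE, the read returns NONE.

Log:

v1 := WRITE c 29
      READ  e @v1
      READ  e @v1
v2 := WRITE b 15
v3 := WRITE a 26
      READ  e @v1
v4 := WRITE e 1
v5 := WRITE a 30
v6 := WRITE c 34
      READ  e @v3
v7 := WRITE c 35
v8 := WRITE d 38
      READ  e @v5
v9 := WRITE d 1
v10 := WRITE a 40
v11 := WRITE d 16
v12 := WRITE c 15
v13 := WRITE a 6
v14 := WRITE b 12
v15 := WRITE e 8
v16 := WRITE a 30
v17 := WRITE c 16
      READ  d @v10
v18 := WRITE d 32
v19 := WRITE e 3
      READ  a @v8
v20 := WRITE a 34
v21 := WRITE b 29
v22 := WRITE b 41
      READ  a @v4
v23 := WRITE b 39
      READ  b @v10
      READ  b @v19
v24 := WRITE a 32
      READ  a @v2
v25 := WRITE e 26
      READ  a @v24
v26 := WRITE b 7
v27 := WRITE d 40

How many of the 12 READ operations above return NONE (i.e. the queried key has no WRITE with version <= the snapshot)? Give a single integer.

Answer: 5

Derivation:
v1: WRITE c=29  (c history now [(1, 29)])
READ e @v1: history=[] -> no version <= 1 -> NONE
READ e @v1: history=[] -> no version <= 1 -> NONE
v2: WRITE b=15  (b history now [(2, 15)])
v3: WRITE a=26  (a history now [(3, 26)])
READ e @v1: history=[] -> no version <= 1 -> NONE
v4: WRITE e=1  (e history now [(4, 1)])
v5: WRITE a=30  (a history now [(3, 26), (5, 30)])
v6: WRITE c=34  (c history now [(1, 29), (6, 34)])
READ e @v3: history=[(4, 1)] -> no version <= 3 -> NONE
v7: WRITE c=35  (c history now [(1, 29), (6, 34), (7, 35)])
v8: WRITE d=38  (d history now [(8, 38)])
READ e @v5: history=[(4, 1)] -> pick v4 -> 1
v9: WRITE d=1  (d history now [(8, 38), (9, 1)])
v10: WRITE a=40  (a history now [(3, 26), (5, 30), (10, 40)])
v11: WRITE d=16  (d history now [(8, 38), (9, 1), (11, 16)])
v12: WRITE c=15  (c history now [(1, 29), (6, 34), (7, 35), (12, 15)])
v13: WRITE a=6  (a history now [(3, 26), (5, 30), (10, 40), (13, 6)])
v14: WRITE b=12  (b history now [(2, 15), (14, 12)])
v15: WRITE e=8  (e history now [(4, 1), (15, 8)])
v16: WRITE a=30  (a history now [(3, 26), (5, 30), (10, 40), (13, 6), (16, 30)])
v17: WRITE c=16  (c history now [(1, 29), (6, 34), (7, 35), (12, 15), (17, 16)])
READ d @v10: history=[(8, 38), (9, 1), (11, 16)] -> pick v9 -> 1
v18: WRITE d=32  (d history now [(8, 38), (9, 1), (11, 16), (18, 32)])
v19: WRITE e=3  (e history now [(4, 1), (15, 8), (19, 3)])
READ a @v8: history=[(3, 26), (5, 30), (10, 40), (13, 6), (16, 30)] -> pick v5 -> 30
v20: WRITE a=34  (a history now [(3, 26), (5, 30), (10, 40), (13, 6), (16, 30), (20, 34)])
v21: WRITE b=29  (b history now [(2, 15), (14, 12), (21, 29)])
v22: WRITE b=41  (b history now [(2, 15), (14, 12), (21, 29), (22, 41)])
READ a @v4: history=[(3, 26), (5, 30), (10, 40), (13, 6), (16, 30), (20, 34)] -> pick v3 -> 26
v23: WRITE b=39  (b history now [(2, 15), (14, 12), (21, 29), (22, 41), (23, 39)])
READ b @v10: history=[(2, 15), (14, 12), (21, 29), (22, 41), (23, 39)] -> pick v2 -> 15
READ b @v19: history=[(2, 15), (14, 12), (21, 29), (22, 41), (23, 39)] -> pick v14 -> 12
v24: WRITE a=32  (a history now [(3, 26), (5, 30), (10, 40), (13, 6), (16, 30), (20, 34), (24, 32)])
READ a @v2: history=[(3, 26), (5, 30), (10, 40), (13, 6), (16, 30), (20, 34), (24, 32)] -> no version <= 2 -> NONE
v25: WRITE e=26  (e history now [(4, 1), (15, 8), (19, 3), (25, 26)])
READ a @v24: history=[(3, 26), (5, 30), (10, 40), (13, 6), (16, 30), (20, 34), (24, 32)] -> pick v24 -> 32
v26: WRITE b=7  (b history now [(2, 15), (14, 12), (21, 29), (22, 41), (23, 39), (26, 7)])
v27: WRITE d=40  (d history now [(8, 38), (9, 1), (11, 16), (18, 32), (27, 40)])
Read results in order: ['NONE', 'NONE', 'NONE', 'NONE', '1', '1', '30', '26', '15', '12', 'NONE', '32']
NONE count = 5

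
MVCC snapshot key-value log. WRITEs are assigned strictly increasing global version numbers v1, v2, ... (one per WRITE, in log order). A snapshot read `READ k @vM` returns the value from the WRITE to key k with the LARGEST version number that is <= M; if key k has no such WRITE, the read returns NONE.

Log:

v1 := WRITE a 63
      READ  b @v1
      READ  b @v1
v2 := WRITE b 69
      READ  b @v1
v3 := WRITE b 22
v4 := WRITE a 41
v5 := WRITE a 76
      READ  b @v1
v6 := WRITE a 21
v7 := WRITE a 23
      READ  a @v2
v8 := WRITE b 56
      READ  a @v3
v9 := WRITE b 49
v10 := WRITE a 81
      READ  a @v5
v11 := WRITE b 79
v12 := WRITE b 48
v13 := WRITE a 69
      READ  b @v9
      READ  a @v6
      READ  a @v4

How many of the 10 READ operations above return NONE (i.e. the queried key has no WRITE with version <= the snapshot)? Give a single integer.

v1: WRITE a=63  (a history now [(1, 63)])
READ b @v1: history=[] -> no version <= 1 -> NONE
READ b @v1: history=[] -> no version <= 1 -> NONE
v2: WRITE b=69  (b history now [(2, 69)])
READ b @v1: history=[(2, 69)] -> no version <= 1 -> NONE
v3: WRITE b=22  (b history now [(2, 69), (3, 22)])
v4: WRITE a=41  (a history now [(1, 63), (4, 41)])
v5: WRITE a=76  (a history now [(1, 63), (4, 41), (5, 76)])
READ b @v1: history=[(2, 69), (3, 22)] -> no version <= 1 -> NONE
v6: WRITE a=21  (a history now [(1, 63), (4, 41), (5, 76), (6, 21)])
v7: WRITE a=23  (a history now [(1, 63), (4, 41), (5, 76), (6, 21), (7, 23)])
READ a @v2: history=[(1, 63), (4, 41), (5, 76), (6, 21), (7, 23)] -> pick v1 -> 63
v8: WRITE b=56  (b history now [(2, 69), (3, 22), (8, 56)])
READ a @v3: history=[(1, 63), (4, 41), (5, 76), (6, 21), (7, 23)] -> pick v1 -> 63
v9: WRITE b=49  (b history now [(2, 69), (3, 22), (8, 56), (9, 49)])
v10: WRITE a=81  (a history now [(1, 63), (4, 41), (5, 76), (6, 21), (7, 23), (10, 81)])
READ a @v5: history=[(1, 63), (4, 41), (5, 76), (6, 21), (7, 23), (10, 81)] -> pick v5 -> 76
v11: WRITE b=79  (b history now [(2, 69), (3, 22), (8, 56), (9, 49), (11, 79)])
v12: WRITE b=48  (b history now [(2, 69), (3, 22), (8, 56), (9, 49), (11, 79), (12, 48)])
v13: WRITE a=69  (a history now [(1, 63), (4, 41), (5, 76), (6, 21), (7, 23), (10, 81), (13, 69)])
READ b @v9: history=[(2, 69), (3, 22), (8, 56), (9, 49), (11, 79), (12, 48)] -> pick v9 -> 49
READ a @v6: history=[(1, 63), (4, 41), (5, 76), (6, 21), (7, 23), (10, 81), (13, 69)] -> pick v6 -> 21
READ a @v4: history=[(1, 63), (4, 41), (5, 76), (6, 21), (7, 23), (10, 81), (13, 69)] -> pick v4 -> 41
Read results in order: ['NONE', 'NONE', 'NONE', 'NONE', '63', '63', '76', '49', '21', '41']
NONE count = 4

Answer: 4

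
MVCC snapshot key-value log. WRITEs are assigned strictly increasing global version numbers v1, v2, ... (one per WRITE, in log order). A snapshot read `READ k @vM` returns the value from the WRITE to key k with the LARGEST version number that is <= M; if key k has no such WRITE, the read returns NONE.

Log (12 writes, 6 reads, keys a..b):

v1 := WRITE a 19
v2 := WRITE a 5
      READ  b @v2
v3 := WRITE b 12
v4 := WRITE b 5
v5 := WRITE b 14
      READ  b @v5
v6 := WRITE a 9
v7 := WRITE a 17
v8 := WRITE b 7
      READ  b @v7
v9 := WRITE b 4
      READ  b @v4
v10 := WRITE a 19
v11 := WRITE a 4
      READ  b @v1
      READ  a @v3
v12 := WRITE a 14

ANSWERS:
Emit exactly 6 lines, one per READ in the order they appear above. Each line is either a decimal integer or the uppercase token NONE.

Answer: NONE
14
14
5
NONE
5

Derivation:
v1: WRITE a=19  (a history now [(1, 19)])
v2: WRITE a=5  (a history now [(1, 19), (2, 5)])
READ b @v2: history=[] -> no version <= 2 -> NONE
v3: WRITE b=12  (b history now [(3, 12)])
v4: WRITE b=5  (b history now [(3, 12), (4, 5)])
v5: WRITE b=14  (b history now [(3, 12), (4, 5), (5, 14)])
READ b @v5: history=[(3, 12), (4, 5), (5, 14)] -> pick v5 -> 14
v6: WRITE a=9  (a history now [(1, 19), (2, 5), (6, 9)])
v7: WRITE a=17  (a history now [(1, 19), (2, 5), (6, 9), (7, 17)])
v8: WRITE b=7  (b history now [(3, 12), (4, 5), (5, 14), (8, 7)])
READ b @v7: history=[(3, 12), (4, 5), (5, 14), (8, 7)] -> pick v5 -> 14
v9: WRITE b=4  (b history now [(3, 12), (4, 5), (5, 14), (8, 7), (9, 4)])
READ b @v4: history=[(3, 12), (4, 5), (5, 14), (8, 7), (9, 4)] -> pick v4 -> 5
v10: WRITE a=19  (a history now [(1, 19), (2, 5), (6, 9), (7, 17), (10, 19)])
v11: WRITE a=4  (a history now [(1, 19), (2, 5), (6, 9), (7, 17), (10, 19), (11, 4)])
READ b @v1: history=[(3, 12), (4, 5), (5, 14), (8, 7), (9, 4)] -> no version <= 1 -> NONE
READ a @v3: history=[(1, 19), (2, 5), (6, 9), (7, 17), (10, 19), (11, 4)] -> pick v2 -> 5
v12: WRITE a=14  (a history now [(1, 19), (2, 5), (6, 9), (7, 17), (10, 19), (11, 4), (12, 14)])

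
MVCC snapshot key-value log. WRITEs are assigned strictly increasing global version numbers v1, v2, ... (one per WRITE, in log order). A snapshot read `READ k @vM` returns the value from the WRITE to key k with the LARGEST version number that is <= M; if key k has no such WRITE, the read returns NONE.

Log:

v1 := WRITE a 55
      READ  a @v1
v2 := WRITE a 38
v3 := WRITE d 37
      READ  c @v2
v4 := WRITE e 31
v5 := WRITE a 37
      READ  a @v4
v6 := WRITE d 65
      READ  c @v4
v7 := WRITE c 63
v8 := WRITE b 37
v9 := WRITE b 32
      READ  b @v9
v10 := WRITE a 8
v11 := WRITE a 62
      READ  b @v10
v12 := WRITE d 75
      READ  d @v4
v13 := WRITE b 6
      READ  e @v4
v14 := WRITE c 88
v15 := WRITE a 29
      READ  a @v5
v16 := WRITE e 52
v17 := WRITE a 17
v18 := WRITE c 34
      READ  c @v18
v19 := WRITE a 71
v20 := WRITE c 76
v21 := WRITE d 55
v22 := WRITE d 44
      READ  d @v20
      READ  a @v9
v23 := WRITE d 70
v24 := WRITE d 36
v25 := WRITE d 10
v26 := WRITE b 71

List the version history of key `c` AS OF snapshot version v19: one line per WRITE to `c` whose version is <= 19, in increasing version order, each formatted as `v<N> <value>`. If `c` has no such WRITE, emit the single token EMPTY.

Answer: v7 63
v14 88
v18 34

Derivation:
Scan writes for key=c with version <= 19:
  v1 WRITE a 55 -> skip
  v2 WRITE a 38 -> skip
  v3 WRITE d 37 -> skip
  v4 WRITE e 31 -> skip
  v5 WRITE a 37 -> skip
  v6 WRITE d 65 -> skip
  v7 WRITE c 63 -> keep
  v8 WRITE b 37 -> skip
  v9 WRITE b 32 -> skip
  v10 WRITE a 8 -> skip
  v11 WRITE a 62 -> skip
  v12 WRITE d 75 -> skip
  v13 WRITE b 6 -> skip
  v14 WRITE c 88 -> keep
  v15 WRITE a 29 -> skip
  v16 WRITE e 52 -> skip
  v17 WRITE a 17 -> skip
  v18 WRITE c 34 -> keep
  v19 WRITE a 71 -> skip
  v20 WRITE c 76 -> drop (> snap)
  v21 WRITE d 55 -> skip
  v22 WRITE d 44 -> skip
  v23 WRITE d 70 -> skip
  v24 WRITE d 36 -> skip
  v25 WRITE d 10 -> skip
  v26 WRITE b 71 -> skip
Collected: [(7, 63), (14, 88), (18, 34)]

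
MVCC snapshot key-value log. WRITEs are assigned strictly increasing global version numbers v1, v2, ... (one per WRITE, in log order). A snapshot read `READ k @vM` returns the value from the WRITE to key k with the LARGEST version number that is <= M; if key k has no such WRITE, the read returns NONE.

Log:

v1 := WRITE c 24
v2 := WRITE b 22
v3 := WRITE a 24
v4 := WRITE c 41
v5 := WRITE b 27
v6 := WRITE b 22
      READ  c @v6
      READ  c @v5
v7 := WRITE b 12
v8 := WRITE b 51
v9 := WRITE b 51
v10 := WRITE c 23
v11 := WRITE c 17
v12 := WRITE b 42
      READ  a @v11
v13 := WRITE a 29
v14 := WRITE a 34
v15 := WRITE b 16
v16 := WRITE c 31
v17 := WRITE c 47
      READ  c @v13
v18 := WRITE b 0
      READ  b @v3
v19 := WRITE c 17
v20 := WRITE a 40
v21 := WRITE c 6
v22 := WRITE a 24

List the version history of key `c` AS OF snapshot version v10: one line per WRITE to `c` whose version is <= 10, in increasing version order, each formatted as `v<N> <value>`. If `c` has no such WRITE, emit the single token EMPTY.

Answer: v1 24
v4 41
v10 23

Derivation:
Scan writes for key=c with version <= 10:
  v1 WRITE c 24 -> keep
  v2 WRITE b 22 -> skip
  v3 WRITE a 24 -> skip
  v4 WRITE c 41 -> keep
  v5 WRITE b 27 -> skip
  v6 WRITE b 22 -> skip
  v7 WRITE b 12 -> skip
  v8 WRITE b 51 -> skip
  v9 WRITE b 51 -> skip
  v10 WRITE c 23 -> keep
  v11 WRITE c 17 -> drop (> snap)
  v12 WRITE b 42 -> skip
  v13 WRITE a 29 -> skip
  v14 WRITE a 34 -> skip
  v15 WRITE b 16 -> skip
  v16 WRITE c 31 -> drop (> snap)
  v17 WRITE c 47 -> drop (> snap)
  v18 WRITE b 0 -> skip
  v19 WRITE c 17 -> drop (> snap)
  v20 WRITE a 40 -> skip
  v21 WRITE c 6 -> drop (> snap)
  v22 WRITE a 24 -> skip
Collected: [(1, 24), (4, 41), (10, 23)]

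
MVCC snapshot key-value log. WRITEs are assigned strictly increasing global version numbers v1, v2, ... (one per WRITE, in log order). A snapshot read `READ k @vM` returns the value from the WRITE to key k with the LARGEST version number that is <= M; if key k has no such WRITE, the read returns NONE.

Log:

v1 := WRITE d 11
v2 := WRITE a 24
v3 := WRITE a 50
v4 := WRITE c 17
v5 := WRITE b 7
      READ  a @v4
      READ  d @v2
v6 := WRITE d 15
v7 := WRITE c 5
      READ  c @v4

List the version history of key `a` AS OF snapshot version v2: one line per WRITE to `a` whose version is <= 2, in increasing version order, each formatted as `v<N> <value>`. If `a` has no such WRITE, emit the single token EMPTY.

Scan writes for key=a with version <= 2:
  v1 WRITE d 11 -> skip
  v2 WRITE a 24 -> keep
  v3 WRITE a 50 -> drop (> snap)
  v4 WRITE c 17 -> skip
  v5 WRITE b 7 -> skip
  v6 WRITE d 15 -> skip
  v7 WRITE c 5 -> skip
Collected: [(2, 24)]

Answer: v2 24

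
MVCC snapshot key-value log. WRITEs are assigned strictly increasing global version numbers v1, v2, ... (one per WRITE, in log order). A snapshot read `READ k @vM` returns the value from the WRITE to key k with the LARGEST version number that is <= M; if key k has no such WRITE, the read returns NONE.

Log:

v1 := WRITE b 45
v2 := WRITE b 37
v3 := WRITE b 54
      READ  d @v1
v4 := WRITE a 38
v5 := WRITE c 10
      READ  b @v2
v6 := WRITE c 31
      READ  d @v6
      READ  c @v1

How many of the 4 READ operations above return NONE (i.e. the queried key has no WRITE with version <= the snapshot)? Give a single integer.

Answer: 3

Derivation:
v1: WRITE b=45  (b history now [(1, 45)])
v2: WRITE b=37  (b history now [(1, 45), (2, 37)])
v3: WRITE b=54  (b history now [(1, 45), (2, 37), (3, 54)])
READ d @v1: history=[] -> no version <= 1 -> NONE
v4: WRITE a=38  (a history now [(4, 38)])
v5: WRITE c=10  (c history now [(5, 10)])
READ b @v2: history=[(1, 45), (2, 37), (3, 54)] -> pick v2 -> 37
v6: WRITE c=31  (c history now [(5, 10), (6, 31)])
READ d @v6: history=[] -> no version <= 6 -> NONE
READ c @v1: history=[(5, 10), (6, 31)] -> no version <= 1 -> NONE
Read results in order: ['NONE', '37', 'NONE', 'NONE']
NONE count = 3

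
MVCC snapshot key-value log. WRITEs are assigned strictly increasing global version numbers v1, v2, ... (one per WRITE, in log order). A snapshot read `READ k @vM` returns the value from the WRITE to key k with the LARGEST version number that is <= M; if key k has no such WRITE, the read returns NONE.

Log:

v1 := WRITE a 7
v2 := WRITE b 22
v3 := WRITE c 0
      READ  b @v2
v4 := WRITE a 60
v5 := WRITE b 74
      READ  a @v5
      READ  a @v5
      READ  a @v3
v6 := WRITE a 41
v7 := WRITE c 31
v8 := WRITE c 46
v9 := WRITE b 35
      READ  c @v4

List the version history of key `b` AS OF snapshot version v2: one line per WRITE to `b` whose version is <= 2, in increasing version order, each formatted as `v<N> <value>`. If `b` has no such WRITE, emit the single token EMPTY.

Scan writes for key=b with version <= 2:
  v1 WRITE a 7 -> skip
  v2 WRITE b 22 -> keep
  v3 WRITE c 0 -> skip
  v4 WRITE a 60 -> skip
  v5 WRITE b 74 -> drop (> snap)
  v6 WRITE a 41 -> skip
  v7 WRITE c 31 -> skip
  v8 WRITE c 46 -> skip
  v9 WRITE b 35 -> drop (> snap)
Collected: [(2, 22)]

Answer: v2 22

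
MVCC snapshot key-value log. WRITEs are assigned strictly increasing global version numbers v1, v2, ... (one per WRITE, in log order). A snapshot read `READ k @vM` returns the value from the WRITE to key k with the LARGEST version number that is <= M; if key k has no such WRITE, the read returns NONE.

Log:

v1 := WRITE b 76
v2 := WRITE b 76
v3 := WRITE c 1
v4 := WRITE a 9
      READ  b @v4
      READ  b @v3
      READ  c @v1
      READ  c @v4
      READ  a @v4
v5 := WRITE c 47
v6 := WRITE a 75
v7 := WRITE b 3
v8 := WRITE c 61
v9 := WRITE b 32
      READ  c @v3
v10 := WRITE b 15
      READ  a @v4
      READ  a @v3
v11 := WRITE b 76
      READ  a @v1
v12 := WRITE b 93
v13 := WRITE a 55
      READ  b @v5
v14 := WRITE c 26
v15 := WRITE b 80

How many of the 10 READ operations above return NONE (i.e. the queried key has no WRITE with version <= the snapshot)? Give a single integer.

v1: WRITE b=76  (b history now [(1, 76)])
v2: WRITE b=76  (b history now [(1, 76), (2, 76)])
v3: WRITE c=1  (c history now [(3, 1)])
v4: WRITE a=9  (a history now [(4, 9)])
READ b @v4: history=[(1, 76), (2, 76)] -> pick v2 -> 76
READ b @v3: history=[(1, 76), (2, 76)] -> pick v2 -> 76
READ c @v1: history=[(3, 1)] -> no version <= 1 -> NONE
READ c @v4: history=[(3, 1)] -> pick v3 -> 1
READ a @v4: history=[(4, 9)] -> pick v4 -> 9
v5: WRITE c=47  (c history now [(3, 1), (5, 47)])
v6: WRITE a=75  (a history now [(4, 9), (6, 75)])
v7: WRITE b=3  (b history now [(1, 76), (2, 76), (7, 3)])
v8: WRITE c=61  (c history now [(3, 1), (5, 47), (8, 61)])
v9: WRITE b=32  (b history now [(1, 76), (2, 76), (7, 3), (9, 32)])
READ c @v3: history=[(3, 1), (5, 47), (8, 61)] -> pick v3 -> 1
v10: WRITE b=15  (b history now [(1, 76), (2, 76), (7, 3), (9, 32), (10, 15)])
READ a @v4: history=[(4, 9), (6, 75)] -> pick v4 -> 9
READ a @v3: history=[(4, 9), (6, 75)] -> no version <= 3 -> NONE
v11: WRITE b=76  (b history now [(1, 76), (2, 76), (7, 3), (9, 32), (10, 15), (11, 76)])
READ a @v1: history=[(4, 9), (6, 75)] -> no version <= 1 -> NONE
v12: WRITE b=93  (b history now [(1, 76), (2, 76), (7, 3), (9, 32), (10, 15), (11, 76), (12, 93)])
v13: WRITE a=55  (a history now [(4, 9), (6, 75), (13, 55)])
READ b @v5: history=[(1, 76), (2, 76), (7, 3), (9, 32), (10, 15), (11, 76), (12, 93)] -> pick v2 -> 76
v14: WRITE c=26  (c history now [(3, 1), (5, 47), (8, 61), (14, 26)])
v15: WRITE b=80  (b history now [(1, 76), (2, 76), (7, 3), (9, 32), (10, 15), (11, 76), (12, 93), (15, 80)])
Read results in order: ['76', '76', 'NONE', '1', '9', '1', '9', 'NONE', 'NONE', '76']
NONE count = 3

Answer: 3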